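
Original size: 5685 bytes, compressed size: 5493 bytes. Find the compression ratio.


Ratio = original / compressed = 5685 / 5493 = 1.035

1.035


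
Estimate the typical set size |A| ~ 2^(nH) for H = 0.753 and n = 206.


log2|A_typical| = nH = 206 * 0.753 = 155.118, so |A_typical| ~ 2^155.118 = 4.956e+46

4.956e+46


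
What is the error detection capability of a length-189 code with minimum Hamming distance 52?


Detection capability = d_min - 1 = 52 - 1 = 51

51 errors


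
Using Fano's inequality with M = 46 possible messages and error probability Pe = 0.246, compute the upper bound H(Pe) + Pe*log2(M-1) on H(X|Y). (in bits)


H(Pe) = -Pe*log2(Pe) - (1-Pe)*log2(1-Pe) = -0.246*log2(0.246) - 0.754*log2(0.754) = 0.497724 + 0.307152 = 0.8049. Pe*log2(M-1) = 0.246*log2(45) = 1.350996. Bound = H(Pe) + Pe*log2(M-1) = 0.497724 + 0.307152 + 1.350996 = 2.1559

2.1559 bits


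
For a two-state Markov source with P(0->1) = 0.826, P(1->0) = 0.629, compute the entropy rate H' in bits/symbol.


Stationary distribution: pi_0 = p10/(p01+p10) = 0.4323, pi_1 = 0.5677. Entropy rate H' = pi_0*H(p01) + pi_1*H(p10) = 0.4323*0.6668 + 0.5677*0.9514 = 0.8284

0.8284 bits/symbol


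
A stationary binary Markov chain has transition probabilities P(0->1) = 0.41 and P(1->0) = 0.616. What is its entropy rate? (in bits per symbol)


Stationary distribution: pi_0 = p10/(p01+p10) = 0.6004, pi_1 = 0.3996. Entropy rate H' = pi_0*H(p01) + pi_1*H(p10) = 0.6004*0.9765 + 0.3996*0.9608 = 0.9702

0.9702 bits/symbol


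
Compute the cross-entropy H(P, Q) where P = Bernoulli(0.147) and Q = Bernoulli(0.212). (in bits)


H(P,Q) = -p*log2(q) - (1-p)*log2(1-q). -0.147*log2(0.212) = 0.328966; -0.853*log2(0.788) = 0.293204. H(P,Q) = 0.328966 + 0.293204 = 0.6222

0.6222 bits


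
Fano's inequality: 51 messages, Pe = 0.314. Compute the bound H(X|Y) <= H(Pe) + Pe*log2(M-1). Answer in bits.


H(Pe) = -Pe*log2(Pe) - (1-Pe)*log2(1-Pe) = -0.314*log2(0.314) - 0.686*log2(0.686) = 0.524745 + 0.372992 = 0.8977. Pe*log2(M-1) = 0.314*log2(50) = 1.772171. Bound = H(Pe) + Pe*log2(M-1) = 0.524745 + 0.372992 + 1.772171 = 2.6699

2.6699 bits


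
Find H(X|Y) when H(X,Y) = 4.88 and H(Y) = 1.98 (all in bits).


H(X|Y) = H(X,Y) - H(Y) = 4.88 - 1.98 = 2.9

2.9 bits


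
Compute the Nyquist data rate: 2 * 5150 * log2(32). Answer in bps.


Rate = 2 * B * log2(M) = 2 * 5150 * 5.0 = 51500.0

51500.0 bps


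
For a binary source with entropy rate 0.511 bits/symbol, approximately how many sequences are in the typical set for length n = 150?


log2|A_typical| = nH = 150 * 0.511 = 76.65, so |A_typical| ~ 2^76.65 = 1.186e+23

1.186e+23


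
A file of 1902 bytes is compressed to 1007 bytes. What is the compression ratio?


Ratio = original / compressed = 1902 / 1007 = 1.8888

1.8888


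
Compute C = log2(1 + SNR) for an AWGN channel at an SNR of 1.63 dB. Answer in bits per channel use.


SNR_linear = 10^(1.63/10) = 1.4555; C = log2(1 + SNR_linear) = log2(1 + 1.4555) = 1.296

1.296 bits/channel use


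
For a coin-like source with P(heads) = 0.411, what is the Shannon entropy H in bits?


H = -p*log2(p) - (1-p)*log2(1-p). -0.411*log2(0.411) = 0.527227; -0.589*log2(0.589) = 0.449796. H = 0.527227 + 0.449796 = 0.977

0.977 bits


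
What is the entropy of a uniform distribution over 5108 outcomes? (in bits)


H = log2(n) = log2(5108) = 12.3185

12.3185 bits


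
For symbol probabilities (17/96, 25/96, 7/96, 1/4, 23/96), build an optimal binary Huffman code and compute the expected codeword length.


Huffman construction (repeatedly merge the two least-probable nodes; each merge adds 1 bit to every symbol beneath it): 7/96 + 17/96 = 1/4; 23/96 + 1/4 = 47/96; 1/4 + 25/96 = 49/96; 47/96 + 49/96 = 1. Resulting codeword lengths (in the order the probabilities were given): (3, 2, 3, 2, 2). L_avg = sum(p_i * l_i) = 17/96*3 + 25/96*2 + 7/96*3 + 1/4*2 + 23/96*2 = 9/4 = 2.25

2.25 bits


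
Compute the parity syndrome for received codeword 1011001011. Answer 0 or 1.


Syndrome = XOR of all bits = 1 XOR 0 XOR 1 XOR 1 XOR 0 XOR 0 XOR 1 XOR 0 XOR 1 XOR 1 = 0

0


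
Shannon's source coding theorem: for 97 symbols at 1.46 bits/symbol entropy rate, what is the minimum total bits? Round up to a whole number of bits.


Minimum bits >= n * H = 97 * 1.46 = 141.62, rounded up to a whole number of bits = 142

142 bits


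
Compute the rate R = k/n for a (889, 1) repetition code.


Rate = k/n = 1/889

1/889


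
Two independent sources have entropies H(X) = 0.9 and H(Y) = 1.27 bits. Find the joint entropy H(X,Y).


For independent variables, H(X,Y) = H(X) + H(Y) = 0.9 + 1.27 = 2.17

2.17 bits


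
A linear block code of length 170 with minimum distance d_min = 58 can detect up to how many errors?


Detection capability = d_min - 1 = 58 - 1 = 57

57 errors


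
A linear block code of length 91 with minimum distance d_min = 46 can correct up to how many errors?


Correction capability = floor((d-1)/2) = floor((46-1)/2) = 22

22 errors


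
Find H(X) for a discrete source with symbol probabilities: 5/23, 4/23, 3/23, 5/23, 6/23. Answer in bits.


H = -sum(p_i * log2(p_i)). Terms: -(5/23)*log2(5/23) = 0.478616; -(4/23)*log2(4/23) = 0.438880; -(3/23)*log2(3/23) = 0.383296; -(5/23)*log2(5/23) = 0.478616; -(6/23)*log2(6/23) = 0.505722. H = 0.478616 + 0.438880 + 0.383296 + 0.478616 + 0.505722 = 2.2851

2.2851 bits


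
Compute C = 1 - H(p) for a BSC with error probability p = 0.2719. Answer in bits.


H(p) = -p*log2(p) - (1-p)*log2(1-p) = -0.2719*log2(0.2719) - 0.7281*log2(0.7281) = 0.510860 + 0.333318 = 0.8442. C = 1 - H(p) = 1 - 0.8442 = 0.1558

0.1558 bits


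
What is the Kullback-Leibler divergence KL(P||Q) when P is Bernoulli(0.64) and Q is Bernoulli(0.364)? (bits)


KL = p*log2(p/q) + (1-p)*log2((1-p)/(1-q)) = 0.64*log2(0.64/0.364) + 0.36*log2(0.36/0.636) = 0.2255

0.2255 bits


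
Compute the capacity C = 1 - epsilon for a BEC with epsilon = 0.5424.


C = 1 - epsilon = 1 - 0.5424 = 0.4576

0.4576 bits


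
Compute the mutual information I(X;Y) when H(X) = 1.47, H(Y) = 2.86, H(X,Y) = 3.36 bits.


I(X;Y) = H(X) + H(Y) - H(X,Y) = 1.47 + 2.86 - 3.36 = 0.97

0.97 bits


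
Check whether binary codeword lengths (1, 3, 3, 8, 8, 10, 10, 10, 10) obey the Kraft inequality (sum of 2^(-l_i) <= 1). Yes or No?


Kraft sum = sum(2^(-l_i)) = 0.7617, need <= 1. Result: satisfied (a binary prefix-free code with these lengths exists)

Yes


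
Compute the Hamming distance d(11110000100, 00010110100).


Count differing positions: ^ ^ ^ . . ^ ^ . . . . = 5 differences

5


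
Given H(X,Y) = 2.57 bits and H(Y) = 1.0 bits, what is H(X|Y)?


H(X|Y) = H(X,Y) - H(Y) = 2.57 - 1.0 = 1.57

1.57 bits


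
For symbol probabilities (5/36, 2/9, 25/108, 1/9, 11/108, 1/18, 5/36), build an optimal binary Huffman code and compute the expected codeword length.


Huffman construction (repeatedly merge the two least-probable nodes; each merge adds 1 bit to every symbol beneath it): 1/18 + 11/108 = 17/108; 1/9 + 5/36 = 1/4; 5/36 + 17/108 = 8/27; 2/9 + 25/108 = 49/108; 1/4 + 8/27 = 59/108; 49/108 + 59/108 = 1. Resulting codeword lengths (in the order the probabilities were given): (3, 2, 2, 3, 4, 4, 3). L_avg = sum(p_i * l_i) = 5/36*3 + 2/9*2 + 25/108*2 + 1/9*3 + 11/108*4 + 1/18*4 + 5/36*3 = 73/27 = 2.7037

2.7037 bits


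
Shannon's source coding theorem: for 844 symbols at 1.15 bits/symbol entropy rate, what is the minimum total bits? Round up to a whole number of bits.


Minimum bits >= n * H = 844 * 1.15 = 970.6, rounded up to a whole number of bits = 971

971 bits


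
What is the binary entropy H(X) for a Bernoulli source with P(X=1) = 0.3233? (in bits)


H = -p*log2(p) - (1-p)*log2(1-p). -0.3233*log2(0.3233) = 0.526673; -0.6767*log2(0.6767) = 0.381261. H = 0.526673 + 0.381261 = 0.9079

0.9079 bits


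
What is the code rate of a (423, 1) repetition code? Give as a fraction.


Rate = k/n = 1/423

1/423


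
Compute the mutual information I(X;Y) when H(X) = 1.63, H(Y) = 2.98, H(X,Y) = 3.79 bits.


I(X;Y) = H(X) + H(Y) - H(X,Y) = 1.63 + 2.98 - 3.79 = 0.82

0.82 bits


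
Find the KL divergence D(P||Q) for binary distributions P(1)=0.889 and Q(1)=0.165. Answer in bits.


KL = p*log2(p/q) + (1-p)*log2((1-p)/(1-q)) = 0.889*log2(0.889/0.165) + 0.111*log2(0.111/0.835) = 1.8369

1.8369 bits


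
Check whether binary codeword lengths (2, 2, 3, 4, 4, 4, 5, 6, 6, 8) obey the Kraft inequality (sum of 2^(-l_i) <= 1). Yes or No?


Kraft sum = sum(2^(-l_i)) = 0.8789, need <= 1. Result: satisfied (a binary prefix-free code with these lengths exists)

Yes


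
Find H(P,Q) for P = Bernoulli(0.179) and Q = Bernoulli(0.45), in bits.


H(P,Q) = -p*log2(q) - (1-p)*log2(1-q). -0.179*log2(0.45) = 0.206209; -0.821*log2(0.55) = 0.708110. H(P,Q) = 0.206209 + 0.708110 = 0.9143

0.9143 bits


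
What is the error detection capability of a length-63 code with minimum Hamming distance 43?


Detection capability = d_min - 1 = 43 - 1 = 42

42 errors


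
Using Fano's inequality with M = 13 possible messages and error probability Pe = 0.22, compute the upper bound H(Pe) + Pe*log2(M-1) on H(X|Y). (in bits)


H(Pe) = -Pe*log2(Pe) - (1-Pe)*log2(1-Pe) = -0.22*log2(0.22) - 0.78*log2(0.78) = 0.480573 + 0.279594 = 0.7602. Pe*log2(M-1) = 0.22*log2(12) = 0.788692. Bound = H(Pe) + Pe*log2(M-1) = 0.480573 + 0.279594 + 0.788692 = 1.5489

1.5489 bits


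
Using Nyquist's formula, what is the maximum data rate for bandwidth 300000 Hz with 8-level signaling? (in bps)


Rate = 2 * B * log2(M) = 2 * 300000 * 3.0 = 1800000.0

1800000.0 bps


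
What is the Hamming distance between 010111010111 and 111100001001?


Count differing positions: ^ . ^ . ^ ^ . ^ ^ ^ ^ . = 8 differences

8


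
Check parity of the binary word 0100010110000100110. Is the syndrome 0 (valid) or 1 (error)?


Syndrome = XOR of all bits = 0 XOR 1 XOR 0 XOR 0 XOR 0 XOR 1 XOR 0 XOR 1 XOR 1 XOR 0 XOR 0 XOR 0 XOR 0 XOR 1 XOR 0 XOR 0 XOR 1 XOR 1 XOR 0 = 1

1


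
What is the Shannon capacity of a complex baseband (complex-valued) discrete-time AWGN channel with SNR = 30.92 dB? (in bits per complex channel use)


SNR_linear = 10^(30.92/10) = 1235.9474; C = log2(1 + SNR_linear) = log2(1 + 1235.9474) = 10.2726

10.2726 bits/channel use


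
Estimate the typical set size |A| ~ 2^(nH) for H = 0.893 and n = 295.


log2|A_typical| = nH = 295 * 0.893 = 263.435, so |A_typical| ~ 2^263.435 = 2.004e+79

2.004e+79


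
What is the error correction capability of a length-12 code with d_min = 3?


Correction capability = floor((d-1)/2) = floor((3-1)/2) = 1

1 errors


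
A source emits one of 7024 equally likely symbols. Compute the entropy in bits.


H = log2(n) = log2(7024) = 12.7781

12.7781 bits


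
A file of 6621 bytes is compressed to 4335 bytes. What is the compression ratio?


Ratio = original / compressed = 6621 / 4335 = 1.5273

1.5273


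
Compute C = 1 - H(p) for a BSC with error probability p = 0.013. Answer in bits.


H(p) = -p*log2(p) - (1-p)*log2(1-p) = -0.013*log2(0.013) - 0.987*log2(0.987) = 0.081449 + 0.018633 = 0.1001. C = 1 - H(p) = 1 - 0.1001 = 0.8999

0.8999 bits


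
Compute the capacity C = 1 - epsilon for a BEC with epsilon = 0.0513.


C = 1 - epsilon = 1 - 0.0513 = 0.9487

0.9487 bits


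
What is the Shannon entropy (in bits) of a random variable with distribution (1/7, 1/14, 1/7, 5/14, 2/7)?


H = -sum(p_i * log2(p_i)). Terms: -(1/7)*log2(1/7) = 0.401051; -(1/14)*log2(1/14) = 0.271954; -(1/7)*log2(1/7) = 0.401051; -(5/14)*log2(5/14) = 0.530510; -(2/7)*log2(2/7) = 0.516387. H = 0.401051 + 0.271954 + 0.401051 + 0.530510 + 0.516387 = 2.121

2.121 bits


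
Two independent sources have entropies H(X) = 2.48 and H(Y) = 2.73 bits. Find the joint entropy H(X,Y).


For independent variables, H(X,Y) = H(X) + H(Y) = 2.48 + 2.73 = 5.21

5.21 bits


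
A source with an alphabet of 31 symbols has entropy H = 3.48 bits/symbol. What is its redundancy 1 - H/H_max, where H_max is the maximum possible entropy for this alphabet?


H_max = log2(K) = log2(31) = 4.9542 bits/symbol. Redundancy = 1 - H/H_max = 1 - 3.48/4.9542 = 1 - 0.7024 = 0.2976

0.2976


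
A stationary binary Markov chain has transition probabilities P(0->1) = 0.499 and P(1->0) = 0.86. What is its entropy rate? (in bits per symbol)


Stationary distribution: pi_0 = p10/(p01+p10) = 0.6328, pi_1 = 0.3672. Entropy rate H' = pi_0*H(p01) + pi_1*H(p10) = 0.6328*1.0 + 0.3672*0.5842 = 0.8473

0.8473 bits/symbol


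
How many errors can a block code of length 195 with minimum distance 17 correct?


Correction capability = floor((d-1)/2) = floor((17-1)/2) = 8

8 errors


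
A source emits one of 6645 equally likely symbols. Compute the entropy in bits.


H = log2(n) = log2(6645) = 12.6981

12.6981 bits


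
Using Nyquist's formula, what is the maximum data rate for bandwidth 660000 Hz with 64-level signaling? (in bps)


Rate = 2 * B * log2(M) = 2 * 660000 * 6.0 = 7920000.0

7920000.0 bps


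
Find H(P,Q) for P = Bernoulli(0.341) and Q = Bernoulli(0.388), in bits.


H(P,Q) = -p*log2(q) - (1-p)*log2(1-q). -0.341*log2(0.388) = 0.465762; -0.659*log2(0.612) = 0.466833. H(P,Q) = 0.465762 + 0.466833 = 0.9326

0.9326 bits


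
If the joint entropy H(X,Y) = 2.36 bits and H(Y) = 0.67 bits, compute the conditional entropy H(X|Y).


H(X|Y) = H(X,Y) - H(Y) = 2.36 - 0.67 = 1.69

1.69 bits


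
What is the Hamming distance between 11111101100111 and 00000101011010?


Count differing positions: ^ ^ ^ ^ ^ . . . ^ ^ ^ ^ . ^ = 10 differences

10


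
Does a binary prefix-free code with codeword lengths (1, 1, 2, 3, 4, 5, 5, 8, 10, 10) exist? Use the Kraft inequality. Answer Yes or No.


Kraft sum = sum(2^(-l_i)) = 1.5059, need <= 1. Result: violated (a binary prefix-free code with these lengths cannot exist)

No


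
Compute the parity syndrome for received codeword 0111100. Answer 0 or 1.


Syndrome = XOR of all bits = 0 XOR 1 XOR 1 XOR 1 XOR 1 XOR 0 XOR 0 = 0

0


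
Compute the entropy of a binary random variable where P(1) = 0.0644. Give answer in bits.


H = -p*log2(p) - (1-p)*log2(1-p). -0.0644*log2(0.0644) = 0.254818; -0.9356*log2(0.9356) = 0.089851. H = 0.254818 + 0.089851 = 0.3447

0.3447 bits


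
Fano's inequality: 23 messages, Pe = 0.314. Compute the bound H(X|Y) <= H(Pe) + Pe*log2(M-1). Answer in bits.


H(Pe) = -Pe*log2(Pe) - (1-Pe)*log2(1-Pe) = -0.314*log2(0.314) - 0.686*log2(0.686) = 0.524745 + 0.372992 = 0.8977. Pe*log2(M-1) = 0.314*log2(22) = 1.400262. Bound = H(Pe) + Pe*log2(M-1) = 0.524745 + 0.372992 + 1.400262 = 2.298

2.298 bits


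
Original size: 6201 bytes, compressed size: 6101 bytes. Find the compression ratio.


Ratio = original / compressed = 6201 / 6101 = 1.0164

1.0164


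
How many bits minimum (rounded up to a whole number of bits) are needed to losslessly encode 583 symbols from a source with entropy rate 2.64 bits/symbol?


Minimum bits >= n * H = 583 * 2.64 = 1539.12, rounded up to a whole number of bits = 1540

1540 bits


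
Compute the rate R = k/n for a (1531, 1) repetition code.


Rate = k/n = 1/1531

1/1531


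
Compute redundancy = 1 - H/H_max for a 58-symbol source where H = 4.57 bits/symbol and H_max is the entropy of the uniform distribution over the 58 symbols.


H_max = log2(K) = log2(58) = 5.858 bits/symbol. Redundancy = 1 - H/H_max = 1 - 4.57/5.858 = 1 - 0.7801 = 0.2199

0.2199


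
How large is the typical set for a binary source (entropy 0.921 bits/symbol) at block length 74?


log2|A_typical| = nH = 74 * 0.921 = 68.154, so |A_typical| ~ 2^68.154 = 3.284e+20

3.284e+20


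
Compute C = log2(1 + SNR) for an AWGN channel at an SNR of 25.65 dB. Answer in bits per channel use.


SNR_linear = 10^(25.65/10) = 367.2823; C = log2(1 + SNR_linear) = log2(1 + 367.2823) = 8.5247

8.5247 bits/channel use


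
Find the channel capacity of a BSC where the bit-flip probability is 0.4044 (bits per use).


H(p) = -p*log2(p) - (1-p)*log2(1-p) = -0.4044*log2(0.4044) - 0.5956*log2(0.5956) = 0.528205 + 0.445261 = 0.9735. C = 1 - H(p) = 1 - 0.9735 = 0.0265

0.0265 bits


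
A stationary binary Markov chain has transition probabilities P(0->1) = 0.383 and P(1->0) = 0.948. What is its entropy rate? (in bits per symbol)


Stationary distribution: pi_0 = p10/(p01+p10) = 0.7122, pi_1 = 0.2878. Entropy rate H' = pi_0*H(p01) + pi_1*H(p10) = 0.7122*0.9601 + 0.2878*0.2948 = 0.7687

0.7687 bits/symbol


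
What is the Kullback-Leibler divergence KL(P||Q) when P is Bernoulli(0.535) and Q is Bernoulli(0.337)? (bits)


KL = p*log2(p/q) + (1-p)*log2((1-p)/(1-q)) = 0.535*log2(0.535/0.337) + 0.465*log2(0.465/0.663) = 0.1188

0.1188 bits


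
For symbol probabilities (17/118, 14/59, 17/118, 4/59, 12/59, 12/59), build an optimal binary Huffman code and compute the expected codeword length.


Huffman construction (repeatedly merge the two least-probable nodes; each merge adds 1 bit to every symbol beneath it): 4/59 + 17/118 = 25/118; 17/118 + 12/59 = 41/118; 12/59 + 25/118 = 49/118; 14/59 + 41/118 = 69/118; 49/118 + 69/118 = 1. Resulting codeword lengths (in the order the probabilities were given): (3, 2, 3, 3, 3, 2). L_avg = sum(p_i * l_i) = 17/118*3 + 14/59*2 + 17/118*3 + 4/59*3 + 12/59*3 + 12/59*2 = 151/59 = 2.5593

2.5593 bits


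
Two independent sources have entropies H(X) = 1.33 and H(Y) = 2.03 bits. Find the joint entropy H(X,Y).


For independent variables, H(X,Y) = H(X) + H(Y) = 1.33 + 2.03 = 3.36

3.36 bits


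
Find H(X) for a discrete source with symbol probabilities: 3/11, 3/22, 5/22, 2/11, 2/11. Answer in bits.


H = -sum(p_i * log2(p_i)). Terms: -(3/11)*log2(3/11) = 0.511219; -(3/22)*log2(3/22) = 0.391973; -(5/22)*log2(5/22) = 0.485796; -(2/11)*log2(2/11) = 0.447169; -(2/11)*log2(2/11) = 0.447169. H = 0.511219 + 0.391973 + 0.485796 + 0.447169 + 0.447169 = 2.2833

2.2833 bits


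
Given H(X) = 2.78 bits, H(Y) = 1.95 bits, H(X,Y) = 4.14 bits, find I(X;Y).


I(X;Y) = H(X) + H(Y) - H(X,Y) = 2.78 + 1.95 - 4.14 = 0.59

0.59 bits


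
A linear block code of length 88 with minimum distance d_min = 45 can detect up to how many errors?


Detection capability = d_min - 1 = 45 - 1 = 44

44 errors


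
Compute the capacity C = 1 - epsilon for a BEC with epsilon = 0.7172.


C = 1 - epsilon = 1 - 0.7172 = 0.2828

0.2828 bits


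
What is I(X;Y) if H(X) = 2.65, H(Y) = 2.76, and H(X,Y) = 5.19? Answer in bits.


I(X;Y) = H(X) + H(Y) - H(X,Y) = 2.65 + 2.76 - 5.19 = 0.22

0.22 bits


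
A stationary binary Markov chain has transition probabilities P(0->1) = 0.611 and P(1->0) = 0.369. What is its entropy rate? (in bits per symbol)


Stationary distribution: pi_0 = p10/(p01+p10) = 0.3765, pi_1 = 0.6235. Entropy rate H' = pi_0*H(p01) + pi_1*H(p10) = 0.3765*0.9642 + 0.6235*0.9499 = 0.9553

0.9553 bits/symbol


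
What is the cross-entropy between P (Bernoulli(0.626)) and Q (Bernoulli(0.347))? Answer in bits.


H(P,Q) = -p*log2(q) - (1-p)*log2(1-q). -0.626*log2(0.347) = 0.955897; -0.374*log2(0.653) = 0.229952. H(P,Q) = 0.955897 + 0.229952 = 1.1858

1.1858 bits


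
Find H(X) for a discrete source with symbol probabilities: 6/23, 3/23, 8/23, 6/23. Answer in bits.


H = -sum(p_i * log2(p_i)). Terms: -(6/23)*log2(6/23) = 0.505722; -(3/23)*log2(3/23) = 0.383296; -(8/23)*log2(8/23) = 0.529935; -(6/23)*log2(6/23) = 0.505722. H = 0.505722 + 0.383296 + 0.529935 + 0.505722 = 1.9247

1.9247 bits


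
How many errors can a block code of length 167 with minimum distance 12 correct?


Correction capability = floor((d-1)/2) = floor((12-1)/2) = 5

5 errors


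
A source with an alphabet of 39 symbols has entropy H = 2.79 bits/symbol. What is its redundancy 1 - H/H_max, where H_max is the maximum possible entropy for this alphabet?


H_max = log2(K) = log2(39) = 5.2854 bits/symbol. Redundancy = 1 - H/H_max = 1 - 2.79/5.2854 = 1 - 0.5279 = 0.4721

0.4721


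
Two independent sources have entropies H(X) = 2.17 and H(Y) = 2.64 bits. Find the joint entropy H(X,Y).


For independent variables, H(X,Y) = H(X) + H(Y) = 2.17 + 2.64 = 4.81

4.81 bits


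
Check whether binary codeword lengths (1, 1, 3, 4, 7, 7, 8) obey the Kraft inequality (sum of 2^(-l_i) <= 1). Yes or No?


Kraft sum = sum(2^(-l_i)) = 1.207, need <= 1. Result: violated (a binary prefix-free code with these lengths cannot exist)

No


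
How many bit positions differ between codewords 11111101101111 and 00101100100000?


Count differing positions: ^ ^ . ^ . . . ^ . . ^ ^ ^ ^ = 8 differences

8


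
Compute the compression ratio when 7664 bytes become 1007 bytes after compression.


Ratio = original / compressed = 7664 / 1007 = 7.6107

7.6107


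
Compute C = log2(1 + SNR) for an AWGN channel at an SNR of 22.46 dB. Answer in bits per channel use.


SNR_linear = 10^(22.46/10) = 176.1976; C = log2(1 + SNR_linear) = log2(1 + 176.1976) = 7.4692

7.4692 bits/channel use


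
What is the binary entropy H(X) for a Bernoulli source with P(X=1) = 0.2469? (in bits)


H = -p*log2(p) - (1-p)*log2(1-p). -0.2469*log2(0.2469) = 0.498245; -0.7531*log2(0.7531) = 0.308083. H = 0.498245 + 0.308083 = 0.8063

0.8063 bits


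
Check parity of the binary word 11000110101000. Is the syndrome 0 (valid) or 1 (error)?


Syndrome = XOR of all bits = 1 XOR 1 XOR 0 XOR 0 XOR 0 XOR 1 XOR 1 XOR 0 XOR 1 XOR 0 XOR 1 XOR 0 XOR 0 XOR 0 = 0

0


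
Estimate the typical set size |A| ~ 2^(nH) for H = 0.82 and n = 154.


log2|A_typical| = nH = 154 * 0.82 = 126.28, so |A_typical| ~ 2^126.28 = 1.033e+38

1.033e+38


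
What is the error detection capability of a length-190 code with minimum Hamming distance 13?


Detection capability = d_min - 1 = 13 - 1 = 12

12 errors


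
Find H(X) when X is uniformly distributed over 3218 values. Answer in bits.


H = log2(n) = log2(3218) = 11.6519

11.6519 bits


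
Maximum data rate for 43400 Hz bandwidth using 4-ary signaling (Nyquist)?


Rate = 2 * B * log2(M) = 2 * 43400 * 2.0 = 173600.0

173600.0 bps


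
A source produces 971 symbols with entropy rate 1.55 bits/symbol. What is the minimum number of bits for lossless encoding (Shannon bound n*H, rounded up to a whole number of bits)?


Minimum bits >= n * H = 971 * 1.55 = 1505.05, rounded up to a whole number of bits = 1506

1506 bits


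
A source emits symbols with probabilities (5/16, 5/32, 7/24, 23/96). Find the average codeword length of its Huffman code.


Huffman construction (repeatedly merge the two least-probable nodes; each merge adds 1 bit to every symbol beneath it): 5/32 + 23/96 = 19/48; 7/24 + 5/16 = 29/48; 19/48 + 29/48 = 1. Resulting codeword lengths (in the order the probabilities were given): (2, 2, 2, 2). L_avg = sum(p_i * l_i) = 5/16*2 + 5/32*2 + 7/24*2 + 23/96*2 = 2

2.0 bits


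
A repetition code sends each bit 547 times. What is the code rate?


Rate = k/n = 1/547

1/547


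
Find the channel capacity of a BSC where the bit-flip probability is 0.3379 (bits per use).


H(p) = -p*log2(p) - (1-p)*log2(1-p) = -0.3379*log2(0.3379) - 0.6621*log2(0.6621) = 0.528926 + 0.393869 = 0.9228. C = 1 - H(p) = 1 - 0.9228 = 0.0772

0.0772 bits


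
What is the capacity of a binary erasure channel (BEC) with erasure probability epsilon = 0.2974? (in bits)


C = 1 - epsilon = 1 - 0.2974 = 0.7026

0.7026 bits


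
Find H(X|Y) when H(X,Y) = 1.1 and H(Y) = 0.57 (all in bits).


H(X|Y) = H(X,Y) - H(Y) = 1.1 - 0.57 = 0.53

0.53 bits


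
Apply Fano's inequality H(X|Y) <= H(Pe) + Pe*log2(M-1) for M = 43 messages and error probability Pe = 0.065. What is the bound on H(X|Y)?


H(Pe) = -Pe*log2(Pe) - (1-Pe)*log2(1-Pe) = -0.065*log2(0.065) - 0.935*log2(0.935) = 0.256322 + 0.090659 = 0.347. Pe*log2(M-1) = 0.065*log2(42) = 0.350501. Bound = H(Pe) + Pe*log2(M-1) = 0.256322 + 0.090659 + 0.350501 = 0.6975

0.6975 bits


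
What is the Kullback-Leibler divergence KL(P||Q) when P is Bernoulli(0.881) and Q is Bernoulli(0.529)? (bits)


KL = p*log2(p/q) + (1-p)*log2((1-p)/(1-q)) = 0.881*log2(0.881/0.529) + 0.119*log2(0.119/0.471) = 0.4121

0.4121 bits


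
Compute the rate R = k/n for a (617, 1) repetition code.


Rate = k/n = 1/617

1/617


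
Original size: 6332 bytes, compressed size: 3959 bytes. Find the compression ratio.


Ratio = original / compressed = 6332 / 3959 = 1.5994

1.5994


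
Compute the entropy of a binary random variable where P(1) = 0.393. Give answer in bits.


H = -p*log2(p) - (1-p)*log2(1-p). -0.393*log2(0.393) = 0.529528; -0.607*log2(0.607) = 0.437181. H = 0.529528 + 0.437181 = 0.9667

0.9667 bits


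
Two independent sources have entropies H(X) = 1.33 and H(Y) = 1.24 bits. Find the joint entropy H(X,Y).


For independent variables, H(X,Y) = H(X) + H(Y) = 1.33 + 1.24 = 2.57

2.57 bits


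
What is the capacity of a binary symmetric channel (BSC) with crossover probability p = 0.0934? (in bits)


H(p) = -p*log2(p) - (1-p)*log2(1-p) = -0.0934*log2(0.0934) - 0.9066*log2(0.9066) = 0.319469 + 0.128249 = 0.4477. C = 1 - H(p) = 1 - 0.4477 = 0.5523

0.5523 bits


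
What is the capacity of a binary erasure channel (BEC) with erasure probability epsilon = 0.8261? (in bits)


C = 1 - epsilon = 1 - 0.8261 = 0.1739

0.1739 bits


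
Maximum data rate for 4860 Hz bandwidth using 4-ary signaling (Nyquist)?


Rate = 2 * B * log2(M) = 2 * 4860 * 2.0 = 19440.0

19440.0 bps


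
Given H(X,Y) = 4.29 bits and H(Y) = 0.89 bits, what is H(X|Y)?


H(X|Y) = H(X,Y) - H(Y) = 4.29 - 0.89 = 3.4

3.4 bits


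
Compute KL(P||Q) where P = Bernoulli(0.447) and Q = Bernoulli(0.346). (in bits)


KL = p*log2(p/q) + (1-p)*log2((1-p)/(1-q)) = 0.447*log2(0.447/0.346) + 0.553*log2(0.553/0.654) = 0.0313

0.0313 bits


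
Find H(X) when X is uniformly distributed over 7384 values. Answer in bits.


H = log2(n) = log2(7384) = 12.8502

12.8502 bits


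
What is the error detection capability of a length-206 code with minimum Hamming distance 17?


Detection capability = d_min - 1 = 17 - 1 = 16

16 errors


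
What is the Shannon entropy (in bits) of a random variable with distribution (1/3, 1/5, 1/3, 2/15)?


H = -sum(p_i * log2(p_i)). Terms: -(1/3)*log2(1/3) = 0.528321; -(1/5)*log2(1/5) = 0.464386; -(1/3)*log2(1/3) = 0.528321; -(2/15)*log2(2/15) = 0.387585. H = 0.528321 + 0.464386 + 0.528321 + 0.387585 = 1.9086

1.9086 bits


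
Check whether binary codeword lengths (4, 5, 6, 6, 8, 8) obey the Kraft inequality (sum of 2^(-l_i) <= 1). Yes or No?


Kraft sum = sum(2^(-l_i)) = 0.1328, need <= 1. Result: satisfied (a binary prefix-free code with these lengths exists)

Yes


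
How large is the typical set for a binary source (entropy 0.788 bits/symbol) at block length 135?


log2|A_typical| = nH = 135 * 0.788 = 106.38, so |A_typical| ~ 2^106.38 = 1.056e+32

1.056e+32


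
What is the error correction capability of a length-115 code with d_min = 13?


Correction capability = floor((d-1)/2) = floor((13-1)/2) = 6

6 errors


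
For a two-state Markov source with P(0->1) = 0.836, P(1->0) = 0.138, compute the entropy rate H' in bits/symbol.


Stationary distribution: pi_0 = p10/(p01+p10) = 0.1417, pi_1 = 0.8583. Entropy rate H' = pi_0*H(p01) + pi_1*H(p10) = 0.1417*0.6438 + 0.8583*0.579 = 0.5882

0.5882 bits/symbol


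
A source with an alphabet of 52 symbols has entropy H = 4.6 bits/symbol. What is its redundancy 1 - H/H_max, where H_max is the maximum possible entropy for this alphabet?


H_max = log2(K) = log2(52) = 5.7004 bits/symbol. Redundancy = 1 - H/H_max = 1 - 4.6/5.7004 = 1 - 0.807 = 0.193

0.193


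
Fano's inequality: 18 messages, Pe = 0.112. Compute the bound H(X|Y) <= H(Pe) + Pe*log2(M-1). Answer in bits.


H(Pe) = -Pe*log2(Pe) - (1-Pe)*log2(1-Pe) = -0.112*log2(0.112) - 0.888*log2(0.888) = 0.353744 + 0.152175 = 0.5059. Pe*log2(M-1) = 0.112*log2(17) = 0.457796. Bound = H(Pe) + Pe*log2(M-1) = 0.353744 + 0.152175 + 0.457796 = 0.9637

0.9637 bits


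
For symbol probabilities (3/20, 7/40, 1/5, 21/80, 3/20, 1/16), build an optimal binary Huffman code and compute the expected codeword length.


Huffman construction (repeatedly merge the two least-probable nodes; each merge adds 1 bit to every symbol beneath it): 1/16 + 3/20 = 17/80; 3/20 + 7/40 = 13/40; 1/5 + 17/80 = 33/80; 21/80 + 13/40 = 47/80; 33/80 + 47/80 = 1. Resulting codeword lengths (in the order the probabilities were given): (3, 3, 2, 2, 3, 3). L_avg = sum(p_i * l_i) = 3/20*3 + 7/40*3 + 1/5*2 + 21/80*2 + 3/20*3 + 1/16*3 = 203/80 = 2.5375

2.5375 bits


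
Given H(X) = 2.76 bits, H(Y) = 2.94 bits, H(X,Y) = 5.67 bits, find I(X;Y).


I(X;Y) = H(X) + H(Y) - H(X,Y) = 2.76 + 2.94 - 5.67 = 0.03

0.03 bits


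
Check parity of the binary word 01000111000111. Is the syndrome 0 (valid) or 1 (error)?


Syndrome = XOR of all bits = 0 XOR 1 XOR 0 XOR 0 XOR 0 XOR 1 XOR 1 XOR 1 XOR 0 XOR 0 XOR 0 XOR 1 XOR 1 XOR 1 = 1

1


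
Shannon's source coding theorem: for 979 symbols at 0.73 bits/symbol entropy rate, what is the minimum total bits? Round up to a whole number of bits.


Minimum bits >= n * H = 979 * 0.73 = 714.67, rounded up to a whole number of bits = 715

715 bits


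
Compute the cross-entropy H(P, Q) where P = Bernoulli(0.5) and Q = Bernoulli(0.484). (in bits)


H(P,Q) = -p*log2(q) - (1-p)*log2(1-q). -0.5*log2(0.484) = 0.523461; -0.5*log2(0.516) = 0.477279. H(P,Q) = 0.523461 + 0.477279 = 1.0007

1.0007 bits


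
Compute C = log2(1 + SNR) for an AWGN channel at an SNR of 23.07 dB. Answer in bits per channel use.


SNR_linear = 10^(23.07/10) = 202.7683; C = log2(1 + SNR_linear) = log2(1 + 202.7683) = 7.6708

7.6708 bits/channel use


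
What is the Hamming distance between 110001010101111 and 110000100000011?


Count differing positions: . . . . . ^ ^ ^ . ^ . ^ ^ . . = 6 differences

6


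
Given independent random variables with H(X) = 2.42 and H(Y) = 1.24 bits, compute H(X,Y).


For independent variables, H(X,Y) = H(X) + H(Y) = 2.42 + 1.24 = 3.66

3.66 bits


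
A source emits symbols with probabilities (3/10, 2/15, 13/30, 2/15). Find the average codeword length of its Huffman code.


Huffman construction (repeatedly merge the two least-probable nodes; each merge adds 1 bit to every symbol beneath it): 2/15 + 2/15 = 4/15; 4/15 + 3/10 = 17/30; 13/30 + 17/30 = 1. Resulting codeword lengths (in the order the probabilities were given): (2, 3, 1, 3). L_avg = sum(p_i * l_i) = 3/10*2 + 2/15*3 + 13/30*1 + 2/15*3 = 11/6 = 1.8333

1.8333 bits


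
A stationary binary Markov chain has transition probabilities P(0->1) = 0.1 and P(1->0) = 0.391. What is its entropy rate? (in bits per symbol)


Stationary distribution: pi_0 = p10/(p01+p10) = 0.7963, pi_1 = 0.2037. Entropy rate H' = pi_0*H(p01) + pi_1*H(p10) = 0.7963*0.469 + 0.2037*0.9654 = 0.5701

0.5701 bits/symbol


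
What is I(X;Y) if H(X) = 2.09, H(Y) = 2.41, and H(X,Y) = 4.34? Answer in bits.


I(X;Y) = H(X) + H(Y) - H(X,Y) = 2.09 + 2.41 - 4.34 = 0.16

0.16 bits


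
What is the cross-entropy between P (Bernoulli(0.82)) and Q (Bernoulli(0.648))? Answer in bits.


H(P,Q) = -p*log2(q) - (1-p)*log2(1-q). -0.82*log2(0.648) = 0.513266; -0.18*log2(0.352) = 0.271143. H(P,Q) = 0.513266 + 0.271143 = 0.7844

0.7844 bits


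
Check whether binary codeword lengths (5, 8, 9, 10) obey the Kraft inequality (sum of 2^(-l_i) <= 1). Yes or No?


Kraft sum = sum(2^(-l_i)) = 0.0381, need <= 1. Result: satisfied (a binary prefix-free code with these lengths exists)

Yes


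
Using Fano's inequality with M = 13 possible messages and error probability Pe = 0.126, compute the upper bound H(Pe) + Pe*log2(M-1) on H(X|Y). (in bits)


H(Pe) = -Pe*log2(Pe) - (1-Pe)*log2(1-Pe) = -0.126*log2(0.126) - 0.874*log2(0.874) = 0.376552 + 0.169814 = 0.5464. Pe*log2(M-1) = 0.126*log2(12) = 0.451705. Bound = H(Pe) + Pe*log2(M-1) = 0.376552 + 0.169814 + 0.451705 = 0.9981

0.9981 bits


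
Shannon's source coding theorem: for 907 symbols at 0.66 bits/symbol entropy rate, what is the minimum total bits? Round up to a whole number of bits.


Minimum bits >= n * H = 907 * 0.66 = 598.62, rounded up to a whole number of bits = 599

599 bits


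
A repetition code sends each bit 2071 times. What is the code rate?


Rate = k/n = 1/2071

1/2071


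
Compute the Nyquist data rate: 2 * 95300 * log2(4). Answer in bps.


Rate = 2 * B * log2(M) = 2 * 95300 * 2.0 = 381200.0

381200.0 bps


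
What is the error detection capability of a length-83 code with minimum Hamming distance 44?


Detection capability = d_min - 1 = 44 - 1 = 43

43 errors


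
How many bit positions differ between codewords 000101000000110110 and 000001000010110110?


Count differing positions: . . . ^ . . . . . . ^ . . . . . . . = 2 differences

2


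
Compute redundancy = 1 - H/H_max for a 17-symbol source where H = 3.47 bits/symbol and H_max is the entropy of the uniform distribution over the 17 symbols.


H_max = log2(K) = log2(17) = 4.0875 bits/symbol. Redundancy = 1 - H/H_max = 1 - 3.47/4.0875 = 1 - 0.8489 = 0.1511

0.1511


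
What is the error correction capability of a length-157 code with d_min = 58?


Correction capability = floor((d-1)/2) = floor((58-1)/2) = 28

28 errors


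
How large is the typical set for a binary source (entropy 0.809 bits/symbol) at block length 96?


log2|A_typical| = nH = 96 * 0.809 = 77.664, so |A_typical| ~ 2^77.664 = 2.394e+23

2.394e+23


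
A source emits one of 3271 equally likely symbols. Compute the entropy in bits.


H = log2(n) = log2(3271) = 11.6755

11.6755 bits


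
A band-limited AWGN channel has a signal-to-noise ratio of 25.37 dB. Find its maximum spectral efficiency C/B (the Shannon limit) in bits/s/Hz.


SNR_linear = 10^(25.37/10) = 344.3499; C/B = log2(1 + SNR_linear) = log2(1 + 344.3499) = 8.4319

8.4319 bits/s/Hz


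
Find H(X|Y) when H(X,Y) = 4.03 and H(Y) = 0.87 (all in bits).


H(X|Y) = H(X,Y) - H(Y) = 4.03 - 0.87 = 3.16

3.16 bits


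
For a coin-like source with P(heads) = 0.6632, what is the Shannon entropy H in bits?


H = -p*log2(p) - (1-p)*log2(1-p). -0.6632*log2(0.6632) = 0.392935; -0.3368*log2(0.3368) = 0.528788. H = 0.392935 + 0.528788 = 0.9217

0.9217 bits


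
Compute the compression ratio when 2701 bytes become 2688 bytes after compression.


Ratio = original / compressed = 2701 / 2688 = 1.0048

1.0048


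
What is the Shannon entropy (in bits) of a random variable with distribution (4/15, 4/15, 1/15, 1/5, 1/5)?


H = -sum(p_i * log2(p_i)). Terms: -(4/15)*log2(4/15) = 0.508504; -(4/15)*log2(4/15) = 0.508504; -(1/15)*log2(1/15) = 0.260459; -(1/5)*log2(1/5) = 0.464386; -(1/5)*log2(1/5) = 0.464386. H = 0.508504 + 0.508504 + 0.260459 + 0.464386 + 0.464386 = 2.2062

2.2062 bits


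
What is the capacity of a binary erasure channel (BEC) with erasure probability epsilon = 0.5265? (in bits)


C = 1 - epsilon = 1 - 0.5265 = 0.4735

0.4735 bits


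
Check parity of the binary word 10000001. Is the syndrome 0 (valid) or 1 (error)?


Syndrome = XOR of all bits = 1 XOR 0 XOR 0 XOR 0 XOR 0 XOR 0 XOR 0 XOR 1 = 0

0


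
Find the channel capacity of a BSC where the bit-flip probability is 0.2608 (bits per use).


H(p) = -p*log2(p) - (1-p)*log2(1-p) = -0.2608*log2(0.2608) - 0.7392*log2(0.7392) = 0.505687 + 0.322264 = 0.828. C = 1 - H(p) = 1 - 0.828 = 0.172

0.172 bits


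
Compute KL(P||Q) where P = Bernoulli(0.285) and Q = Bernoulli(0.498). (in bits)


KL = p*log2(p/q) + (1-p)*log2((1-p)/(1-q)) = 0.285*log2(0.285/0.498) + 0.715*log2(0.715/0.502) = 0.1354

0.1354 bits


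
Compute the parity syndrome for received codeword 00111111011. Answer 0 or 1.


Syndrome = XOR of all bits = 0 XOR 0 XOR 1 XOR 1 XOR 1 XOR 1 XOR 1 XOR 1 XOR 0 XOR 1 XOR 1 = 0

0


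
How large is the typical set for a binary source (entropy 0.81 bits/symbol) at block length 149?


log2|A_typical| = nH = 149 * 0.81 = 120.69, so |A_typical| ~ 2^120.69 = 2.144e+36

2.144e+36


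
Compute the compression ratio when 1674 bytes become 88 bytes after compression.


Ratio = original / compressed = 1674 / 88 = 19.0227

19.0227


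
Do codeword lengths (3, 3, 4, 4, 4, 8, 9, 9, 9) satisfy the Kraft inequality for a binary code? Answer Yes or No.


Kraft sum = sum(2^(-l_i)) = 0.4473, need <= 1. Result: satisfied (a binary prefix-free code with these lengths exists)

Yes


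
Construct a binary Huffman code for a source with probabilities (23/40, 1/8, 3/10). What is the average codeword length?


Huffman construction (repeatedly merge the two least-probable nodes; each merge adds 1 bit to every symbol beneath it): 1/8 + 3/10 = 17/40; 17/40 + 23/40 = 1. Resulting codeword lengths (in the order the probabilities were given): (1, 2, 2). L_avg = sum(p_i * l_i) = 23/40*1 + 1/8*2 + 3/10*2 = 57/40 = 1.425

1.425 bits


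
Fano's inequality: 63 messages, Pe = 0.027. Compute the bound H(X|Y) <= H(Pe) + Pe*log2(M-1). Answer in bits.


H(Pe) = -Pe*log2(Pe) - (1-Pe)*log2(1-Pe) = -0.027*log2(0.027) - 0.973*log2(0.973) = 0.140694 + 0.038422 = 0.1791. Pe*log2(M-1) = 0.027*log2(62) = 0.160763. Bound = H(Pe) + Pe*log2(M-1) = 0.140694 + 0.038422 + 0.160763 = 0.3399

0.3399 bits


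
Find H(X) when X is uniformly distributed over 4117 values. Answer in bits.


H = log2(n) = log2(4117) = 12.0074

12.0074 bits


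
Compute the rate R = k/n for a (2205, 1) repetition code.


Rate = k/n = 1/2205

1/2205


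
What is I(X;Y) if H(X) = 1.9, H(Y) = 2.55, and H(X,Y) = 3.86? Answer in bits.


I(X;Y) = H(X) + H(Y) - H(X,Y) = 1.9 + 2.55 - 3.86 = 0.59

0.59 bits


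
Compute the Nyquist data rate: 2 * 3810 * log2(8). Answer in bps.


Rate = 2 * B * log2(M) = 2 * 3810 * 3.0 = 22860.0

22860.0 bps


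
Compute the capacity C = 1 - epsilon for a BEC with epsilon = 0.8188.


C = 1 - epsilon = 1 - 0.8188 = 0.1812

0.1812 bits


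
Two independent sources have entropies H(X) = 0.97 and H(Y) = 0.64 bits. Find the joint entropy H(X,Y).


For independent variables, H(X,Y) = H(X) + H(Y) = 0.97 + 0.64 = 1.61

1.61 bits


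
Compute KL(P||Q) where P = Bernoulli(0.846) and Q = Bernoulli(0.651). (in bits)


KL = p*log2(p/q) + (1-p)*log2((1-p)/(1-q)) = 0.846*log2(0.846/0.651) + 0.154*log2(0.154/0.349) = 0.138

0.138 bits


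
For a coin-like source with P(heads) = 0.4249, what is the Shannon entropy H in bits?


H = -p*log2(p) - (1-p)*log2(1-p). -0.4249*log2(0.4249) = 0.524669; -0.5751*log2(0.5751) = 0.458996. H = 0.524669 + 0.458996 = 0.9837

0.9837 bits


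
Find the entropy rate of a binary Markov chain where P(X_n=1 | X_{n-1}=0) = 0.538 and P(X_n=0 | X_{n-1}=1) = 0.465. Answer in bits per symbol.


Stationary distribution: pi_0 = p10/(p01+p10) = 0.4636, pi_1 = 0.5364. Entropy rate H' = pi_0*H(p01) + pi_1*H(p10) = 0.4636*0.9958 + 0.5364*0.9965 = 0.9962

0.9962 bits/symbol


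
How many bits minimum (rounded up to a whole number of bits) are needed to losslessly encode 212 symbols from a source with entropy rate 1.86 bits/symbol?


Minimum bits >= n * H = 212 * 1.86 = 394.32, rounded up to a whole number of bits = 395

395 bits


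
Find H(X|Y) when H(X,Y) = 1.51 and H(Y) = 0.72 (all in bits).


H(X|Y) = H(X,Y) - H(Y) = 1.51 - 0.72 = 0.79

0.79 bits


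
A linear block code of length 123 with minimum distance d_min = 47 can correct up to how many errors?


Correction capability = floor((d-1)/2) = floor((47-1)/2) = 23

23 errors


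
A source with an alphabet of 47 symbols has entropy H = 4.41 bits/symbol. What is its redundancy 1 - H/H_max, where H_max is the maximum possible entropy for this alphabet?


H_max = log2(K) = log2(47) = 5.5546 bits/symbol. Redundancy = 1 - H/H_max = 1 - 4.41/5.5546 = 1 - 0.7939 = 0.2061

0.2061
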